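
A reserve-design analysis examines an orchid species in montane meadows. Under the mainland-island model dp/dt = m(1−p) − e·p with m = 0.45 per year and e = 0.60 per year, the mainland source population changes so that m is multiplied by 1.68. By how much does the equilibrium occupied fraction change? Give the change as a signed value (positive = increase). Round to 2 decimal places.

Before: p* = 0.45/(0.45+0.60) = 0.4286.
After: m = 0.756, e = 0.6; p* = 0.756/1.3560 = 0.5575.
Δp* = 0.5575 − 0.4286 = +0.1290.

0.13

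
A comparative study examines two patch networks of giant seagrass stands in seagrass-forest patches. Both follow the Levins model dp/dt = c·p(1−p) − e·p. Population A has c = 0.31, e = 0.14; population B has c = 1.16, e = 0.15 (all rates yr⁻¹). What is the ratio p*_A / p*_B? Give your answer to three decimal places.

A: p*_A = 1 − 0.14/0.31 = 0.5484.
B: p*_B = 1 − 0.15/1.16 = 0.8707.
p*_A / p*_B = 0.5484/0.8707 = 0.6298.

0.630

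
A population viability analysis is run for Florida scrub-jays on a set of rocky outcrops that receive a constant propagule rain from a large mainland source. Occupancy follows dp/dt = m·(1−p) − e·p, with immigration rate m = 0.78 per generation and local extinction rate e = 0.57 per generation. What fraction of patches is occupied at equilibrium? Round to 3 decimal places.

0.578

At equilibrium the propagule rain into empty patches balances local extinction: m(1−p*) = e·p*.
p* = m/(m+e) = 0.78/(0.78+0.57) = 0.78/1.3500 = 0.5778.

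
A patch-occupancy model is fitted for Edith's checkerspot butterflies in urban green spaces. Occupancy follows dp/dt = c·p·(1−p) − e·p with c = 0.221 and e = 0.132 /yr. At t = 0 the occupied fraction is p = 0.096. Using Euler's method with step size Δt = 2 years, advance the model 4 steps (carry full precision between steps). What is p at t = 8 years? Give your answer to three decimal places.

0.155

Update rule: p ← p + [c·p·(1−p) − e·p]·Δt with Δt = 2.
  1  |  dp/dt·Δt = +0.013015  |  p_1 = 0.109015
  2  |  dp/dt·Δt = +0.014152  |  p_2 = 0.123166
  3  |  dp/dt·Δt = +0.015218  |  p_3 = 0.138385
  4  |  dp/dt·Δt = +0.016168  |  p_4 = 0.154553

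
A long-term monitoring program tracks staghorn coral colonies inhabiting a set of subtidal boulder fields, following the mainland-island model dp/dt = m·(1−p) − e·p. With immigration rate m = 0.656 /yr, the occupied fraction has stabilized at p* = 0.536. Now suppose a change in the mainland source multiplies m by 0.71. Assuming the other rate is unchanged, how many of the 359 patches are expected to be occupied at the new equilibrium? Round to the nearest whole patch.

Balance m(1−p*) = e·p* gives e = m(1−p*)/p* = 0.656×0.46400/0.53600 = 0.56788.
New p* = m/(m+e) = 0.46576/(0.46576+0.56788) = 0.45060.
Expected occupied = 359 × 0.45060 = 161.77 ≈ 162.

162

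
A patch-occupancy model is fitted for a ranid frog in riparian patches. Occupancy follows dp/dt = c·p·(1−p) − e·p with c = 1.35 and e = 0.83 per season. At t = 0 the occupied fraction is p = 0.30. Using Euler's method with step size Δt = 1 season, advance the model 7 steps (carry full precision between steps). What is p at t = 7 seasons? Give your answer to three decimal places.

0.384

Update rule: p ← p + [c·p·(1−p) − e·p]·Δt with Δt = 1.
step 1: Δp = +0.03450, p = 0.33450
step 2: Δp = +0.02289, p = 0.35739
step 3: Δp = +0.01341, p = 0.37080
step 4: Δp = +0.00720, p = 0.37800
step 5: Δp = +0.00367, p = 0.38167
step 6: Δp = +0.00181, p = 0.38348
step 7: Δp = +0.00088, p = 0.38436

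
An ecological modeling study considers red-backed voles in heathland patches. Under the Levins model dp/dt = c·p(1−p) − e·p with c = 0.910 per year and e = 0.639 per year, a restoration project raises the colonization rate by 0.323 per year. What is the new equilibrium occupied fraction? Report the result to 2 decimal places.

Before: p* = 1 − 0.639/0.910 = 0.2978.
After the change, c = 1.233, e = 0.639, so p* = 1 − 0.639/1.233 = 0.4818.

0.48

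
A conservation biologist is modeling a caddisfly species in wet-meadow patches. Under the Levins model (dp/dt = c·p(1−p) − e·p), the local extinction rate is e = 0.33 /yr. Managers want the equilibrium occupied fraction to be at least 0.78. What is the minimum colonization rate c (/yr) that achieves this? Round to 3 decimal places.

p* = 1 − e/c ≥ 0.78 requires e/c ≤ 0.2200, i.e. c ≥ e/0.2200.
c_min = 0.33/0.2200 = 1.5000.

1.500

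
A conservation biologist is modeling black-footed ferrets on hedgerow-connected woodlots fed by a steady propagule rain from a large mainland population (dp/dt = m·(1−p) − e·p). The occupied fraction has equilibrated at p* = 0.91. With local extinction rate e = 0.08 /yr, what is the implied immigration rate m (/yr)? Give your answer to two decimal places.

At equilibrium m(1−p*) = e·p*, so m = e·p*/(1−p*).
m = 0.08 × 0.91 / 0.0900 = 0.0728/0.0900 = 0.8089.

0.81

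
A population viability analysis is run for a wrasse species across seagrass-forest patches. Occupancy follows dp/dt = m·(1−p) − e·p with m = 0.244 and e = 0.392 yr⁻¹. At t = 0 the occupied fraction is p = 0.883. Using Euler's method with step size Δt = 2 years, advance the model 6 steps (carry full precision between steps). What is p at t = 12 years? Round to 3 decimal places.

Update rule: p ← p + [m·(1−p) − e·p]·Δt with Δt = 2.
  1  |  dp/dt·Δt = -0.635176  |  p_1 = 0.247824
  2  |  dp/dt·Δt = +0.172768  |  p_2 = 0.420592
  3  |  dp/dt·Δt = -0.046993  |  p_3 = 0.373599
  4  |  dp/dt·Δt = +0.012782  |  p_4 = 0.386381
  5  |  dp/dt·Δt = -0.003477  |  p_5 = 0.382904
  6  |  dp/dt·Δt = +0.000946  |  p_6 = 0.383850

0.384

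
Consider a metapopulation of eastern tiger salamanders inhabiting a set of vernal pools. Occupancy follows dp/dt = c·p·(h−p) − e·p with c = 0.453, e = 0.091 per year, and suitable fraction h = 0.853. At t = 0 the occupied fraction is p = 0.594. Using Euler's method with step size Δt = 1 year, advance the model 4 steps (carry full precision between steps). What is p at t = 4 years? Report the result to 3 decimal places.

Update rule: p ← p + [c·p·(h−p) − e·p]·Δt with Δt = 1.
p: 0.59400 → 0.60964  (Δp = +0.01564)
p: 0.60964 → 0.62137  (Δp = +0.01173)
p: 0.62137 → 0.63002  (Δp = +0.00865)
p: 0.63002 → 0.63633  (Δp = +0.00631)

0.636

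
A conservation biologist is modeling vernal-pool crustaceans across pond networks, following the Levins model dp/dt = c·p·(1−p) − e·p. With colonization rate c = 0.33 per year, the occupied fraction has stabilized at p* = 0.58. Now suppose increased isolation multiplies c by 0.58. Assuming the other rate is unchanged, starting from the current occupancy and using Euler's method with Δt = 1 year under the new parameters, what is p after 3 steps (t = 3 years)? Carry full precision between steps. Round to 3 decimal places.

0.494

Balance c(1−p*) = e gives e = 0.33×(1 − 0.58000) = 0.13860.
Starting from p₀ = 0.58000; update p ← p + (dp/dt)·Δt with the new parameters.
t = 1: p = 0.58000 + (-0.03376) = 0.54624
t = 2: p = 0.54624 + (-0.02827) = 0.51797
t = 3: p = 0.51797 + (-0.02400) = 0.49397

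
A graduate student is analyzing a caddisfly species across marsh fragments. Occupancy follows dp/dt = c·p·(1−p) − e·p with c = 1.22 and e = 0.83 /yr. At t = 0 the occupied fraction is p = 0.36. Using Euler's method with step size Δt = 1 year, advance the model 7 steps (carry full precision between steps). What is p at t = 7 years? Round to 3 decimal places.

Update rule: p ← p + [c·p·(1−p) − e·p]·Δt with Δt = 1.
p: 0.36000 → 0.34229  (Δp = -0.01771)
p: 0.34229 → 0.33284  (Δp = -0.00944)
p: 0.33284 → 0.32750  (Δp = -0.00535)
p: 0.32750 → 0.32437  (Δp = -0.00313)
p: 0.32437 → 0.32251  (Δp = -0.00186)
p: 0.32251 → 0.32139  (Δp = -0.00112)
p: 0.32139 → 0.32072  (Δp = -0.00068)

0.321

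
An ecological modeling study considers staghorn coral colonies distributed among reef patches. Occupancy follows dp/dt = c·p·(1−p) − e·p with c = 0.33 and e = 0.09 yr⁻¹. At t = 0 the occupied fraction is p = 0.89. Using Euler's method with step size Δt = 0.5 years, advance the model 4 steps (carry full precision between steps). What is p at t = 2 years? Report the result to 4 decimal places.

Update rule: p ← p + [c·p·(1−p) − e·p]·Δt with Δt = 0.5.
p: 0.89000 → 0.86610  (Δp = -0.02390)
p: 0.86610 → 0.84626  (Δp = -0.01984)
p: 0.84626 → 0.82965  (Δp = -0.01662)
p: 0.82965 → 0.81563  (Δp = -0.01401)

0.8156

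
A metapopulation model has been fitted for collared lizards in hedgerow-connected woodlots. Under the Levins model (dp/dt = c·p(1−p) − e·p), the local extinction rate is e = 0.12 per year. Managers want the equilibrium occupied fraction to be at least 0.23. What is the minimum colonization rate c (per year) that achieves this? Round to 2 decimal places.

p* = 1 − e/c ≥ 0.23 requires e/c ≤ 0.7700, i.e. c ≥ e/0.7700.
c_min = 0.12/0.7700 = 0.1558.

0.16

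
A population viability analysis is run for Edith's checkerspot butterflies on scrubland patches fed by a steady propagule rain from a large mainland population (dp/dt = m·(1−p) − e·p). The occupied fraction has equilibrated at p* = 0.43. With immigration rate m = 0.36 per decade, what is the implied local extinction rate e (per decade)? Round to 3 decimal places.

At equilibrium m(1−p*) = e·p*, so e = m(1−p*)/p*.
e = 0.36 × 0.5700 / 0.43 = 0.4772.

0.477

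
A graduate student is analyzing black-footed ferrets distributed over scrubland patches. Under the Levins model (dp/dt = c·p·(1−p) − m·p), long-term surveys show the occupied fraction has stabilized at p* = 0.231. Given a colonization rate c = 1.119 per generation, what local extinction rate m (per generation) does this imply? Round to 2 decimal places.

At equilibrium c(1−p*) = m.
m = 1.119 × (1 − 0.231) = 1.119 × 0.7690 = 0.8605.

0.86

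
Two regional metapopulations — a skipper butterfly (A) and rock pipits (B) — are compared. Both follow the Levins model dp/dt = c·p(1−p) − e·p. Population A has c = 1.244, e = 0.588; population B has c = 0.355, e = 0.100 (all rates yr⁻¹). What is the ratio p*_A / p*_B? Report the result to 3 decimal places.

0.734

A: p*_A = 1 − 0.588/1.244 = 0.5273.
B: p*_B = 1 − 0.100/0.355 = 0.7183.
p*_A / p*_B = 0.5273/0.7183 = 0.7341.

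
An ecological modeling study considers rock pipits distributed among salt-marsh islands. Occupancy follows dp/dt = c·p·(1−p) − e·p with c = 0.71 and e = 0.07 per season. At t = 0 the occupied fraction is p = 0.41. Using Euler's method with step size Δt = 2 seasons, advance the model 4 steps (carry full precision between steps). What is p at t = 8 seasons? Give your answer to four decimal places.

0.9012

Update rule: p ← p + [c·p·(1−p) − e·p]·Δt with Δt = 2.
p: 0.41000 → 0.69610  (Δp = +0.28610)
p: 0.69610 → 0.89904  (Δp = +0.20294)
p: 0.89904 → 0.90206  (Δp = +0.00302)
p: 0.90206 → 0.90122  (Δp = -0.00084)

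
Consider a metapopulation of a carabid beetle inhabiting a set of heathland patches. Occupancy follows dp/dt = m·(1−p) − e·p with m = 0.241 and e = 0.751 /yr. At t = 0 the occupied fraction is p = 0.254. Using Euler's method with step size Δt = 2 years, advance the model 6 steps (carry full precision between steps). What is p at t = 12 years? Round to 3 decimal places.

0.253

Update rule: p ← p + [m·(1−p) − e·p]·Δt with Δt = 2.
  1  |  dp/dt·Δt = -0.021936  |  p_1 = 0.232064
  2  |  dp/dt·Δt = +0.021585  |  p_2 = 0.253649
  3  |  dp/dt·Δt = -0.021240  |  p_3 = 0.232409
  4  |  dp/dt·Δt = +0.020900  |  p_4 = 0.253309
  5  |  dp/dt·Δt = -0.020565  |  p_5 = 0.232744
  6  |  dp/dt·Δt = +0.020236  |  p_6 = 0.252980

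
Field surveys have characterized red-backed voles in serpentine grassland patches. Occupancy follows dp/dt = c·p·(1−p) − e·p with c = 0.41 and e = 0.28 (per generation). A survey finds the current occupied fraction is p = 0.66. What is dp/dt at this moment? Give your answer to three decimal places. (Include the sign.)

Colonization term: c·p·(1−p) = 0.41×0.66×0.3400 = 0.09200.
Extinction term: e·p = 0.18480.
dp/dt = 0.09200 − 0.18480 = -0.09280.

-0.093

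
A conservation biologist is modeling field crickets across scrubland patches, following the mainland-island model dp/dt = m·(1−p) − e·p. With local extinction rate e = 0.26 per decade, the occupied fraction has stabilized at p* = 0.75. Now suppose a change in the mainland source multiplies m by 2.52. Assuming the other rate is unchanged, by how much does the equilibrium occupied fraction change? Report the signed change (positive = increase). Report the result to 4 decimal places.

0.1332

Balance m(1−p*) = e·p* gives m = e·p*/(1−p*) = 0.26×0.75000/0.25000 = 0.78000.
New p* = m/(m+e) = 1.96560/(1.96560+0.26000) = 0.88318.
Δp* = 0.88318 − 0.75000 = +0.13318.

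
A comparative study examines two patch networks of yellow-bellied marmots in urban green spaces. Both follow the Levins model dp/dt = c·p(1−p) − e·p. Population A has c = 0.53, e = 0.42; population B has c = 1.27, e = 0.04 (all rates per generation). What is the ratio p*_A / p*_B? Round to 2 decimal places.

A: p*_A = 1 − 0.42/0.53 = 0.2075.
B: p*_B = 1 − 0.04/1.27 = 0.9685.
p*_A / p*_B = 0.2075/0.9685 = 0.2143.

0.21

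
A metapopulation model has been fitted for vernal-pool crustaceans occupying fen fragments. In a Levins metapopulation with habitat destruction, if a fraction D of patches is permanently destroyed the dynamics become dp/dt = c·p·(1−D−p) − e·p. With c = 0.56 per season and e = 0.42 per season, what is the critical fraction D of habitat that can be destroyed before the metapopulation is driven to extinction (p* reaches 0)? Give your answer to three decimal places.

The nontrivial equilibrium is p* = (1−D) − e/c; extinction occurs when this hits zero.
So D_crit = 1 − e/c = 1 − 0.42/0.56 = 1 − 0.7500 = 0.2500.
Note this equals the original equilibrium occupancy — the Levins extinction-debt result.

0.250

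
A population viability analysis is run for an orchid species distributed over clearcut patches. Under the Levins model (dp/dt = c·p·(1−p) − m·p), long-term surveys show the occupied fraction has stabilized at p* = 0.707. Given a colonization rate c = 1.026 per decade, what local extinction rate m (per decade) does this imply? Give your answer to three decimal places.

0.301

At equilibrium c(1−p*) = m.
m = 1.026 × (1 − 0.707) = 1.026 × 0.2930 = 0.3006.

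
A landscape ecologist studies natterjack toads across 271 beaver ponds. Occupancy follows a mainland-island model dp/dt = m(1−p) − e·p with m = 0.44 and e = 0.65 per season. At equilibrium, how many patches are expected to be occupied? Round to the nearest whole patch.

109

p* = m/(m+e) = 0.44/1.0900 = 0.4037.
Expected occupied patches = N × p* = 271 × 0.4037 = 109.39 ≈ 109.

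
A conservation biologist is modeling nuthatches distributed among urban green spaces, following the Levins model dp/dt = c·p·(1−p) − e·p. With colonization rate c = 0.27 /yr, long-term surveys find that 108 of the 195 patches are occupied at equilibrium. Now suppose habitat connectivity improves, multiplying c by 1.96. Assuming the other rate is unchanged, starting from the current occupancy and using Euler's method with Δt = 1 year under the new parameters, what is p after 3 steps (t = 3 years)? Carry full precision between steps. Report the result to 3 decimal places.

Observed p* = 108/195 = 0.55385.
Balance c(1−p*) = e gives e = 0.27×(1 − 0.55385) = 0.12046.
Starting from p₀ = 0.55385; update p ← p + (dp/dt)·Δt with the new parameters.
step 1: Δp = +0.06405, p = 0.61789
step 2: Δp = +0.05051, p = 0.66841
step 3: Δp = +0.03677, p = 0.70518

0.705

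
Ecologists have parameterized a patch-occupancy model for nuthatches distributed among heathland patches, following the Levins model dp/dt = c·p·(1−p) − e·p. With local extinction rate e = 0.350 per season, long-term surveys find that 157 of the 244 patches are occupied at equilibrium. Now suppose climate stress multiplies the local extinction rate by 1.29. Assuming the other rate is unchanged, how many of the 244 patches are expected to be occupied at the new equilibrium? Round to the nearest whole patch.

Observed p* = 157/244 = 0.64344.
Balance c(1−p*) = e gives c = e/(1 − 0.64344) = 0.350/0.35656 = 0.98160.
New p* = 1 − e/c = 1 − 0.45150/0.98160 = 0.54004.
Expected occupied = 244 × 0.54004 = 131.77 ≈ 132.

132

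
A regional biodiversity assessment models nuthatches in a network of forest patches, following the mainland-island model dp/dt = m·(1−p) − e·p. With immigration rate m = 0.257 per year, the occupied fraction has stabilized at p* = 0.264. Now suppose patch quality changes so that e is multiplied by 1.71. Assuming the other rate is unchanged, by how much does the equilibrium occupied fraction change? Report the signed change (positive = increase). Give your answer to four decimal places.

-0.0906

Balance m(1−p*) = e·p* gives e = m(1−p*)/p* = 0.257×0.73600/0.26400 = 0.71648.
New p* = m/(m+e) = 0.25700/(0.25700+1.22518) = 0.17339.
Δp* = 0.17339 − 0.26400 = -0.09061.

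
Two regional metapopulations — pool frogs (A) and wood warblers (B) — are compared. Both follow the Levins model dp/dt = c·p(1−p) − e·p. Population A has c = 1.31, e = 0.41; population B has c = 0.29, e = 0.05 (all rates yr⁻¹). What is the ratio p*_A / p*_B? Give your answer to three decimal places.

0.830

A: p*_A = 1 − 0.41/1.31 = 0.6870.
B: p*_B = 1 − 0.05/0.29 = 0.8276.
p*_A / p*_B = 0.6870/0.8276 = 0.8302.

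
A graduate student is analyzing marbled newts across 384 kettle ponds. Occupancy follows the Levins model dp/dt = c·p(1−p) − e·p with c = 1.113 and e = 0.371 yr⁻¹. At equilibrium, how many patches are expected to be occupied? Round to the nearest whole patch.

p* = 1 − e/c = 1 − 0.371/1.113 = 0.6667.
Expected occupied patches = N × p* = 384 × 0.6667 = 256.00 ≈ 256.

256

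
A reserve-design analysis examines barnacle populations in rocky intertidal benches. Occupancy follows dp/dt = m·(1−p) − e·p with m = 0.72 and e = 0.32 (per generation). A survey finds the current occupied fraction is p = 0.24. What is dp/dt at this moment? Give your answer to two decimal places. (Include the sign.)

Colonization term: m·(1−p) = 0.72×0.7600 = 0.54720.
Extinction term: e·p = 0.07680.
dp/dt = 0.54720 − 0.07680 = 0.47040.

0.47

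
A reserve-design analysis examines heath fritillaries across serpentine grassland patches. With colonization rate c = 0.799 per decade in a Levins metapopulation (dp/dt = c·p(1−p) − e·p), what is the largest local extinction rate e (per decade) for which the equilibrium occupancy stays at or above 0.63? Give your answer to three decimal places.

0.296

1 − e/c ≥ 0.63 ⇒ e ≤ c(1 − 0.63) = 0.799 × 0.3700.
e_max = 0.2956.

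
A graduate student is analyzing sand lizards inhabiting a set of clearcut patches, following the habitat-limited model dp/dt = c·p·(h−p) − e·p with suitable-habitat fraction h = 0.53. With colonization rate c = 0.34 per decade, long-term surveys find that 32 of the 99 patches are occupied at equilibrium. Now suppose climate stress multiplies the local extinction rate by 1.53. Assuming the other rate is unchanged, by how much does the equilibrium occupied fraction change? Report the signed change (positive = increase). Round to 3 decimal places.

Observed p* = 32/99 = 0.32323.
Balance c(h−p*) = e gives e = 0.34×(0.53 − 0.32323) = 0.07030.
New p* = 0.53 − e/c = 0.53 − 0.10756/0.34000 = 0.21365.
Δp* = 0.21365 − 0.32323 = -0.10958.

-0.110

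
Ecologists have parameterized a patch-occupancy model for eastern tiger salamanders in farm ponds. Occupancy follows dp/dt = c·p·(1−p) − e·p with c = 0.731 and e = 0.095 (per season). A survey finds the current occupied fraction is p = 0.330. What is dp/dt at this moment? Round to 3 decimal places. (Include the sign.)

0.130

Colonization term: c·p·(1−p) = 0.731×0.330×0.6700 = 0.16162.
Extinction term: e·p = 0.03135.
dp/dt = 0.16162 − 0.03135 = 0.13027.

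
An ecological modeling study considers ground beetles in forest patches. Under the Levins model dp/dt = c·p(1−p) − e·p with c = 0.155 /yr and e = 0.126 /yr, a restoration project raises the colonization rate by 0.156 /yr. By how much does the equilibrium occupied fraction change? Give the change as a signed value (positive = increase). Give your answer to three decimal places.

Before: p* = 1 − 0.126/0.155 = 0.1871.
After the change, c = 0.311, e = 0.126, so p* = 1 − 0.126/0.311 = 0.5949.
Δp* = 0.5949 − 0.1871 = +0.4078.

0.408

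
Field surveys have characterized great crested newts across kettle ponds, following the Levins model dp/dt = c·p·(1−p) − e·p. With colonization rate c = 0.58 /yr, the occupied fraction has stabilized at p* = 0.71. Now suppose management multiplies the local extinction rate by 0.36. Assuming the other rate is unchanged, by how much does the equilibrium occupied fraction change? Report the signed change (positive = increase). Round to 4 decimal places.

Balance c(1−p*) = e gives e = 0.58×(1 − 0.71000) = 0.16820.
New p* = 1 − e/c = 1 − 0.06055/0.58000 = 0.89560.
Δp* = 0.89560 − 0.71000 = +0.18560.

0.1856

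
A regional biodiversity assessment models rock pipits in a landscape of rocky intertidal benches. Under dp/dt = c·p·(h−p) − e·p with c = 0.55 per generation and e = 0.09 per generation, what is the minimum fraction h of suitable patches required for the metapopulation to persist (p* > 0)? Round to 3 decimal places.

p* = h − e/c is positive only when h > e/c.
h_min = e/c = 0.09/0.55 = 0.1636.

0.164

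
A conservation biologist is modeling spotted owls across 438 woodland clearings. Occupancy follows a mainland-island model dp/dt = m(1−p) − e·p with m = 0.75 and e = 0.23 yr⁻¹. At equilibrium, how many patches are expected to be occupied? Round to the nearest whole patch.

335

p* = m/(m+e) = 0.75/0.9800 = 0.7653.
Expected occupied patches = N × p* = 438 × 0.7653 = 335.20 ≈ 335.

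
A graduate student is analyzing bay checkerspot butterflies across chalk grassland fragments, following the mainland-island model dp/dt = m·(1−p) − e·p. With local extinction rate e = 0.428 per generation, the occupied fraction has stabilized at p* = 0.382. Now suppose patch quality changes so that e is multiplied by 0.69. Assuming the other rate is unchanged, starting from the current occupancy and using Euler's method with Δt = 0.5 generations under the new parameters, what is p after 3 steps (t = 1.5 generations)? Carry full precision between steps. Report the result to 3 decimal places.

Balance m(1−p*) = e·p* gives m = e·p*/(1−p*) = 0.428×0.38200/0.61800 = 0.26456.
Starting from p₀ = 0.38200; update p ← p + (dp/dt)·Δt with the new parameters.
p: 0.38200 → 0.40734  (Δp = +0.02534)
p: 0.40734 → 0.42559  (Δp = +0.01825)
p: 0.42559 → 0.43873  (Δp = +0.01314)

0.439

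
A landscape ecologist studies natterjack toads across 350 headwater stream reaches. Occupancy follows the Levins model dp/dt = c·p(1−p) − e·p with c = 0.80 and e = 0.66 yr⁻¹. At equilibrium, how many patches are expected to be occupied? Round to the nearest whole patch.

p* = 1 − e/c = 1 − 0.66/0.80 = 0.1750.
Expected occupied patches = N × p* = 350 × 0.1750 = 61.25 ≈ 61.

61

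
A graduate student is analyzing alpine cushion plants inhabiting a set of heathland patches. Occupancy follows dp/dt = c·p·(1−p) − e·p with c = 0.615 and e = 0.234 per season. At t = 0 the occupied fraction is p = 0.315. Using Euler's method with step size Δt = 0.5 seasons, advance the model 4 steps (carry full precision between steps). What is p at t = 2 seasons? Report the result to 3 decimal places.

0.429

Update rule: p ← p + [c·p·(1−p) − e·p]·Δt with Δt = 0.5.
step 1: Δp = +0.02950, p = 0.34450
step 2: Δp = +0.02913, p = 0.37363
step 3: Δp = +0.02825, p = 0.40188
step 4: Δp = +0.02689, p = 0.42877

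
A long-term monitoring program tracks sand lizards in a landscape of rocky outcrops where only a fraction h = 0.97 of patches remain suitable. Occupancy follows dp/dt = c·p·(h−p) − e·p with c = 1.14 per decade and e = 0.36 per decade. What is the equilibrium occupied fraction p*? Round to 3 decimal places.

Setting dp/dt = 0 and dividing by p* gives c·(h−p*) = e.
So p* = h − e/c = 0.97 − 0.36/1.14 = 0.97 − 0.3158 = 0.6542.

0.654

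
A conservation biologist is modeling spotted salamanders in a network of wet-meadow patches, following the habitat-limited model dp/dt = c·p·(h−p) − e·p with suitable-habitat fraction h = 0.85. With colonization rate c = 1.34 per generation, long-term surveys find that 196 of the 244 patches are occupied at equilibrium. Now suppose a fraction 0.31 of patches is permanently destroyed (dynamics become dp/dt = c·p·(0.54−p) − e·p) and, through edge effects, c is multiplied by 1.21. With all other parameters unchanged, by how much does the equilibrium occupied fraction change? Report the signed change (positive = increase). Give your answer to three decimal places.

Observed p* = 196/244 = 0.80328.
Balance c(h−p*) = e gives e = 1.34×(0.85 − 0.80328) = 0.06260.
New p* = 0.54 − e/c = 0.54 − 0.06260/1.62140 = 0.50139.
Δp* = 0.50139 − 0.80328 = -0.30189.

-0.302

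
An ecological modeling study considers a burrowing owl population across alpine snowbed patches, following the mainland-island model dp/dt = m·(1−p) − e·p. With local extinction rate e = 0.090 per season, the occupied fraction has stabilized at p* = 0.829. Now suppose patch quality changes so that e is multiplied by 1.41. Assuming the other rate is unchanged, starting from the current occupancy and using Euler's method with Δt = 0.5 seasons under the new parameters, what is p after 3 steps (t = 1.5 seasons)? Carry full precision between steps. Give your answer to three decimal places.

0.795

Balance m(1−p*) = e·p* gives m = e·p*/(1−p*) = 0.090×0.82900/0.17100 = 0.43632.
Starting from p₀ = 0.82900; update p ← p + (dp/dt)·Δt with the new parameters.
t = 0.5: p = 0.82900 + (-0.01530) = 0.81370
t = 1: p = 0.81370 + (-0.01099) = 0.80272
t = 1.5: p = 0.80272 + (-0.00789) = 0.79482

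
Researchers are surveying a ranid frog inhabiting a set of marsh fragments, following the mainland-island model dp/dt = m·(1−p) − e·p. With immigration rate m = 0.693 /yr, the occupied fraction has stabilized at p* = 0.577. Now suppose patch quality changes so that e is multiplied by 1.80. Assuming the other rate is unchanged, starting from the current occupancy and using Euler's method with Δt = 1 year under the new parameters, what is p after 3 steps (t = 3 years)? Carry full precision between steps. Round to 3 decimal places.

0.398

Balance m(1−p*) = e·p* gives e = m(1−p*)/p* = 0.693×0.42300/0.57700 = 0.50804.
Starting from p₀ = 0.57700; update p ← p + (dp/dt)·Δt with the new parameters.
  1  |  dp/dt·Δt = -0.234511  |  p_1 = 0.342489
  2  |  dp/dt·Δt = +0.142459  |  p_2 = 0.484948
  3  |  dp/dt·Δt = -0.086540  |  p_3 = 0.398408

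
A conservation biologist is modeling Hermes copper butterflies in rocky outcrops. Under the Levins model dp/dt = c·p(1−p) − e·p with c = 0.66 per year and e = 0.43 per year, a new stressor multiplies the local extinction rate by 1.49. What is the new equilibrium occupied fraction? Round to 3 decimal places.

0.029

Before: p* = 1 − 0.43/0.66 = 0.3485.
After the change, c = 0.66, e = 0.6407, so p* = 1 − 0.6407/0.66 = 0.0292.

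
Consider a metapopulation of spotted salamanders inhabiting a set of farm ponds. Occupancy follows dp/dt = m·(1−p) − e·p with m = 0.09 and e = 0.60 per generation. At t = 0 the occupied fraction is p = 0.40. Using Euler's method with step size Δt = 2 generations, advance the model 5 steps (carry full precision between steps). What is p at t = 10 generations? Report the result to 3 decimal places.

0.128

Update rule: p ← p + [m·(1−p) − e·p]·Δt with Δt = 2.
p: 0.40000 → 0.02800  (Δp = -0.37200)
p: 0.02800 → 0.16936  (Δp = +0.14136)
p: 0.16936 → 0.11564  (Δp = -0.05372)
p: 0.11564 → 0.13606  (Δp = +0.02041)
p: 0.13606 → 0.12830  (Δp = -0.00776)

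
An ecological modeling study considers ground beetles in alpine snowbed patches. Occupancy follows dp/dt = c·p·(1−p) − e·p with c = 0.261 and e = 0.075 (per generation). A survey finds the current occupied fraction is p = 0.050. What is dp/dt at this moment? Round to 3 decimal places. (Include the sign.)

0.009

Colonization term: c·p·(1−p) = 0.261×0.050×0.9500 = 0.01240.
Extinction term: e·p = 0.00375.
dp/dt = 0.01240 − 0.00375 = 0.00865.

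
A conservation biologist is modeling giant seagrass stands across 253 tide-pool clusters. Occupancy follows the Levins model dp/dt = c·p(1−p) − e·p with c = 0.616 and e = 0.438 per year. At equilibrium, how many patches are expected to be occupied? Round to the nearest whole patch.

73

p* = 1 − e/c = 1 − 0.438/0.616 = 0.2890.
Expected occupied patches = N × p* = 253 × 0.2890 = 73.11 ≈ 73.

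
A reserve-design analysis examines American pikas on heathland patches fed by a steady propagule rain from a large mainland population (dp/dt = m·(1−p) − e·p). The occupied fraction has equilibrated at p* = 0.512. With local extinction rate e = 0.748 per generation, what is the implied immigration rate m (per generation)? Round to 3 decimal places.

At equilibrium m(1−p*) = e·p*, so m = e·p*/(1−p*).
m = 0.748 × 0.512 / 0.4880 = 0.3830/0.4880 = 0.7848.

0.785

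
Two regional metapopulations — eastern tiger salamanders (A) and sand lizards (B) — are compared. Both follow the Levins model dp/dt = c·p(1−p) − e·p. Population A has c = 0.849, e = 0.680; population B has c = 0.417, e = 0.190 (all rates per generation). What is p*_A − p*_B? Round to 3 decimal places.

A: p*_A = 1 − 0.680/0.849 = 0.1991.
B: p*_B = 1 − 0.190/0.417 = 0.5444.
p*_A − p*_B = 0.1991 − 0.5444 = -0.3453.

-0.345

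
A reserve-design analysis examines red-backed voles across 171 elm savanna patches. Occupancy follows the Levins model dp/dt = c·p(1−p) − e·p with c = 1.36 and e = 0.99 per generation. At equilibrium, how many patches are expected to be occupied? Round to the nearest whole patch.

47

p* = 1 − e/c = 1 − 0.99/1.36 = 0.2721.
Expected occupied patches = N × p* = 171 × 0.2721 = 46.52 ≈ 47.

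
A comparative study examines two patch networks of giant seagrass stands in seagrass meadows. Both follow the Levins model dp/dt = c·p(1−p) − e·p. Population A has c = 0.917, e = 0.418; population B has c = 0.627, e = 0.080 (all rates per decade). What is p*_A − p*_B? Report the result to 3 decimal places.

A: p*_A = 1 − 0.418/0.917 = 0.5442.
B: p*_B = 1 − 0.080/0.627 = 0.8724.
p*_A − p*_B = 0.5442 − 0.8724 = -0.3282.

-0.328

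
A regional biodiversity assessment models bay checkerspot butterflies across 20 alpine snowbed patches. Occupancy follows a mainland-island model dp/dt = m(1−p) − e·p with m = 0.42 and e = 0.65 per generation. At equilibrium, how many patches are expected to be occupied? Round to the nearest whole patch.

8

p* = m/(m+e) = 0.42/1.0700 = 0.3925.
Expected occupied patches = N × p* = 20 × 0.3925 = 7.85 ≈ 8.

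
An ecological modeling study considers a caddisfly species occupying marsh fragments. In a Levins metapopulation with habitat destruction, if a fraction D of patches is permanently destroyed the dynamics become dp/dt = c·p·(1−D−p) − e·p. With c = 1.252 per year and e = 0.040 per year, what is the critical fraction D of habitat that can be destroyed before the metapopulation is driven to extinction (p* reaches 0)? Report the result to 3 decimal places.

0.968

The nontrivial equilibrium is p* = (1−D) − e/c; extinction occurs when this hits zero.
So D_crit = 1 − e/c = 1 − 0.040/1.252 = 1 − 0.0319 = 0.9681.
This equals the undisturbed p*, a classic result of Lande's extension.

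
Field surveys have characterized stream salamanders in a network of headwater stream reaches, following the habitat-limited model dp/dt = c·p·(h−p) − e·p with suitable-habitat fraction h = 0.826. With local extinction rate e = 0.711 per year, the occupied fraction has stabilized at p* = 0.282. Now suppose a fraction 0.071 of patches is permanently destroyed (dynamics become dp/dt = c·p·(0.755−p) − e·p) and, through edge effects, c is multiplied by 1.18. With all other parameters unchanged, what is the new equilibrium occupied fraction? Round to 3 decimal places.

Balance c(h−p*) = e gives c = e/(0.826 − 0.28200) = 0.711/0.54400 = 1.30699.
New p* = 0.755 − e/c = 0.755 − 0.71100/1.54225 = 0.29399.

0.294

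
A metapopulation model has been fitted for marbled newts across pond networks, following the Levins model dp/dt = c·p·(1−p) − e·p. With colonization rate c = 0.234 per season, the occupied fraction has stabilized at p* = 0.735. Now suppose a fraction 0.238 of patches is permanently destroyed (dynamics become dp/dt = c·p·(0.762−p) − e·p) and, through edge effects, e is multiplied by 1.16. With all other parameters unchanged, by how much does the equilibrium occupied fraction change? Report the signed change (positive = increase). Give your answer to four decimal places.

-0.2804

Balance c(1−p*) = e gives e = 0.234×(1 − 0.73500) = 0.06201.
New p* = 0.762 − e/c = 0.762 − 0.07193/0.23400 = 0.45461.
Δp* = 0.45461 − 0.73500 = -0.28039.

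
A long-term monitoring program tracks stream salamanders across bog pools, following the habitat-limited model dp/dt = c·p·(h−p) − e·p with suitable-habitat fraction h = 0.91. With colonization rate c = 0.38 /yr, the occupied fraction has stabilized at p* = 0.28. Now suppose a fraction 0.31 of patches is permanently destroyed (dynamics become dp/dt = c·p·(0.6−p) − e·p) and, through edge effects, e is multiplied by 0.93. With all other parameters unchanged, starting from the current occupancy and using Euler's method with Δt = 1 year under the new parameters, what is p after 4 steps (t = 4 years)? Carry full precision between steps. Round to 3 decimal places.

Balance c(h−p*) = e gives e = 0.38×(0.91 − 0.28000) = 0.23940.
Starting from p₀ = 0.28000; update p ← p + (dp/dt)·Δt with the new parameters.
t = 1: p = 0.28000 + (-0.02829) = 0.25171
t = 2: p = 0.25171 + (-0.02273) = 0.22898
t = 3: p = 0.22898 + (-0.01870) = 0.21028
t = 4: p = 0.21028 + (-0.01568) = 0.19461

0.195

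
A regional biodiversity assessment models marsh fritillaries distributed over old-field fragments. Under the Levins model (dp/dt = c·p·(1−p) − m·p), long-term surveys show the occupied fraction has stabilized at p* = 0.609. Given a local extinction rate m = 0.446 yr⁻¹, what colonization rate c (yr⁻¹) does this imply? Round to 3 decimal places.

At equilibrium c(1−p*) = m, so c = m/(1−p*).
c = 0.446/(1 − 0.609) = 0.446/0.3910 = 1.1407.

1.141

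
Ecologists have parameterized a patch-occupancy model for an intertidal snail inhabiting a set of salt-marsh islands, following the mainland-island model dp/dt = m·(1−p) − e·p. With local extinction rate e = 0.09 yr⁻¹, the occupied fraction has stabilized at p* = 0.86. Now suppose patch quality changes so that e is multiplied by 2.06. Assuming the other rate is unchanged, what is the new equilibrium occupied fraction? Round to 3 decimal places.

0.749

Balance m(1−p*) = e·p* gives m = e·p*/(1−p*) = 0.09×0.86000/0.14000 = 0.55286.
New p* = m/(m+e) = 0.55286/(0.55286+0.18540) = 0.74887.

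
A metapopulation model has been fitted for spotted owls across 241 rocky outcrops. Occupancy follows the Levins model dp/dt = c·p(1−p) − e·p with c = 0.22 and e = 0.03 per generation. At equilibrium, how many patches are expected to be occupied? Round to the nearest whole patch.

208

p* = 1 − e/c = 1 − 0.03/0.22 = 0.8636.
Expected occupied patches = N × p* = 241 × 0.8636 = 208.14 ≈ 208.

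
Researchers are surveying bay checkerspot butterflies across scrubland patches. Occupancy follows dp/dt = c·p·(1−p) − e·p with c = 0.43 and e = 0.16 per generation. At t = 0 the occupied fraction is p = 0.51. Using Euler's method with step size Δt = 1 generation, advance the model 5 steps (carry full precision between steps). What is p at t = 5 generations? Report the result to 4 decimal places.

Update rule: p ← p + [c·p·(1−p) − e·p]·Δt with Δt = 1.
p: 0.51000 → 0.53586  (Δp = +0.02586)
p: 0.53586 → 0.55707  (Δp = +0.02121)
p: 0.55707 → 0.57404  (Δp = +0.01697)
p: 0.57404 → 0.58733  (Δp = +0.01330)
p: 0.58733 → 0.59758  (Δp = +0.01025)

0.5976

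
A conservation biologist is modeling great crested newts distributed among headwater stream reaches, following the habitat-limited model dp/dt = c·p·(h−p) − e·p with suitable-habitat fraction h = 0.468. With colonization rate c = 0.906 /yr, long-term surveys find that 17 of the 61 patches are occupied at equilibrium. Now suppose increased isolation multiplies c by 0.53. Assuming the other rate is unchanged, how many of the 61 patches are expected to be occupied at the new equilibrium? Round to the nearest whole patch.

7

Observed p* = 17/61 = 0.27869.
Balance c(h−p*) = e gives e = 0.906×(0.468 − 0.27869) = 0.17151.
New p* = 0.468 − e/c = 0.468 − 0.17151/0.48018 = 0.11082.
Expected occupied = 61 × 0.11082 = 6.76 ≈ 7.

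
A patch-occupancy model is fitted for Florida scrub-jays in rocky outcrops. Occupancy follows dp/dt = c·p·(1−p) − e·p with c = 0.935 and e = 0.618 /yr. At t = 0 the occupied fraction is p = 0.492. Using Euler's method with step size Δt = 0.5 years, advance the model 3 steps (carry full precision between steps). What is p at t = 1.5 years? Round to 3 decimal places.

Update rule: p ← p + [c·p·(1−p) − e·p]·Δt with Δt = 0.5.
p: 0.49200 → 0.45682  (Δp = -0.03518)
p: 0.45682 → 0.43166  (Δp = -0.02515)
p: 0.43166 → 0.41297  (Δp = -0.01869)

0.413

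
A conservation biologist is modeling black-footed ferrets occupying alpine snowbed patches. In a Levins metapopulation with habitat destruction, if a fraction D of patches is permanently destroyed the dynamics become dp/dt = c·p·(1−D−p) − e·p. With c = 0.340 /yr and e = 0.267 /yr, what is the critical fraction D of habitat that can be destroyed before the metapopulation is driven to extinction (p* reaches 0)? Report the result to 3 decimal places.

0.215

The nontrivial equilibrium is p* = (1−D) − e/c; extinction occurs when this hits zero.
So D_crit = 1 − e/c = 1 − 0.267/0.340 = 1 − 0.7853 = 0.2147.
Note this equals the original equilibrium occupancy — the Levins extinction-debt result.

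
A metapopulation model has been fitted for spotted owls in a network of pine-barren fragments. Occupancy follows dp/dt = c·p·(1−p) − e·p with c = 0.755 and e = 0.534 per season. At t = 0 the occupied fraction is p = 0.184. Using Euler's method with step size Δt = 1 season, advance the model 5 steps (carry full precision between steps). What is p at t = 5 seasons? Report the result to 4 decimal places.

Update rule: p ← p + [c·p·(1−p) − e·p]·Δt with Δt = 1.
step 1: Δp = +0.01510, p = 0.19910
step 2: Δp = +0.01407, p = 0.21317
step 3: Δp = +0.01280, p = 0.22598
step 4: Δp = +0.01139, p = 0.23736
step 5: Δp = +0.00992, p = 0.24728

0.2473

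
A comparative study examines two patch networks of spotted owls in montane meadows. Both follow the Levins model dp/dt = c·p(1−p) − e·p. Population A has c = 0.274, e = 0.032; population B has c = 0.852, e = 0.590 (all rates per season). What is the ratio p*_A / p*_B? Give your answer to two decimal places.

A: p*_A = 1 − 0.032/0.274 = 0.8832.
B: p*_B = 1 − 0.590/0.852 = 0.3075.
p*_A / p*_B = 0.8832/0.3075 = 2.8721.

2.87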